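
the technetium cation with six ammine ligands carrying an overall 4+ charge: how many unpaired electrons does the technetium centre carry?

3 unpaired electrons

Ligand charges: ammonia is neutral. With an overall charge of +4 the technetium centre must be in the +4 oxidation state.
Technetium is a group-7 element; Tc(IV) is therefore d³.
In an octahedral field the d³ configuration is t₂g³e_g⁰ (only one arrangement possible), giving 3 unpaired electrons.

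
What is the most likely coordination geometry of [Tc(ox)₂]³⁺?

tetrahedral

Summing ligand charges against the +3 overall charge gives an oxidation state of +7 for technetium.
Group 7 minus oxidation state 7 gives a d⁰ configuration.
Counting donor atoms: 2×oxalate (bidentate) → 4 donors. Coordination number = 4.
A d⁰ ion has no crystal-field stabilisation preference between square planar and tetrahedral, so four ligands adopt the sterically favoured tetrahedral geometry.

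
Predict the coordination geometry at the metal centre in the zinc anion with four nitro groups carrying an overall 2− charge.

tetrahedral

Summing ligand charges against the −2 overall charge gives an oxidation state of +2 for zinc.
Zinc is a group-12 element; Zn(II) is therefore d¹⁰.
With 4 monodentate ligands the coordination number is 4.
A d¹⁰ ion has no crystal-field stabilisation preference between square planar and tetrahedral, so four ligands adopt the sterically favoured tetrahedral geometry.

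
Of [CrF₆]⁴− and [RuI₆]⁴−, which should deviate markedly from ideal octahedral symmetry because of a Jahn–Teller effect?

[CrF₆]⁴−

[CrF₆]⁴−: Ligand charges: each fluoride is −1. With an overall charge of −4 the chromium centre must be in the +2 oxidation state. Chromium is a group-6 element; Cr(II) is therefore d⁴. Fluoride is a weak-field ligand for a first-row metal, so the complex is high-spin. The t₂g³e_g¹ (high-spin) configuration has an unevenly filled e_g set; the Jahn–Teller theorem predicts a tetragonal distortion (typically axial elongation) to lift the degeneracy.
[RuI₆]⁴−: Ligand charges: each iodide is −1. With an overall charge of −4 the ruthenium centre must be in the +2 oxidation state. Ruthenium is a group-8 element; Ru(II) is therefore d⁶. A 4d ion has a large Δₒ and is invariably low-spin. The d⁶ configuration leaves the e_g set evenly filled (or empty) — no strong Jahn–Teller driving force.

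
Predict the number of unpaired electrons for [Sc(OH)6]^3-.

0

Ligand charges: each hydroxide is −1. With an overall charge of −3 the scandium centre must be in the +3 oxidation state.
Sc sits in group 3, so the d-electron count is 3 − 3 = 0.
In an octahedral field the d⁰ configuration is t₂g⁰e_g⁰, giving 0 unpaired electrons.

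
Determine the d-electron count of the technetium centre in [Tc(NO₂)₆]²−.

Summing ligand charges against the −2 overall charge gives an oxidation state of +4 for technetium.
Technetium is a group-7 element; Tc(IV) is therefore d³.

d3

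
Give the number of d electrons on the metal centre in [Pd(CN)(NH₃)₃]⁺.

Summing ligand charges against the +1 overall charge gives an oxidation state of +2 for palladium.
Group 10 minus oxidation state 2 gives a d⁸ configuration.

d⁸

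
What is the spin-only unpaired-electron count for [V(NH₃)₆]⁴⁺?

Summing ligand charges against the +4 overall charge gives an oxidation state of +4 for vanadium.
Group 5 minus oxidation state 4 gives a d¹ configuration.
In an octahedral field the d¹ configuration is t₂g¹e_g⁰ (only one arrangement possible), giving 1 unpaired electron.

1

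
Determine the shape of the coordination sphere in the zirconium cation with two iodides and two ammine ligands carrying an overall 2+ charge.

tetrahedral

Summing ligand charges against the +2 overall charge gives an oxidation state of +4 for zirconium.
Group 4 minus oxidation state 4 gives a d⁰ configuration.
With 4 monodentate ligands the coordination number is 4.
A d⁰ ion has no crystal-field stabilisation preference between square planar and tetrahedral, so four ligands adopt the sterically favoured tetrahedral geometry.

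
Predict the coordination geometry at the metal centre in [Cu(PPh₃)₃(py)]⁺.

Summing ligand charges against the +1 overall charge gives an oxidation state of +1 for copper.
Cu sits in group 11, so the d-electron count is 11 − 1 = 10.
Coordination number: 4.
A d¹⁰ ion has no crystal-field stabilisation preference between square planar and tetrahedral, so four ligands adopt the sterically favoured tetrahedral geometry.

tetrahedral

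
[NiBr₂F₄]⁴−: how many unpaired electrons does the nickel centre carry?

2

Summing ligand charges against the −4 overall charge gives an oxidation state of +2 for nickel.
Ni sits in group 10, so the d-electron count is 10 − 2 = 8.
In an octahedral field the d⁸ configuration is t₂g⁶e_g² (only one arrangement possible), giving 2 unpaired electrons.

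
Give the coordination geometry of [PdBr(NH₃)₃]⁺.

square planar

Each bromide is −1; ammonia is neutral; balancing the +1 overall charge requires Pd(II).
Pd sits in group 10, so the d-electron count is 10 − 2 = 8.
With 4 monodentate ligands the coordination number is 4.
A 4d d⁸ ion has a large crystal-field splitting; square planar leaves the high-energy d_{x²−y²} orbital empty and maximises CFSE.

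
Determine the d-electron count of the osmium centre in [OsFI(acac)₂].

d4

Ligand charges: each fluoride is −1; each iodide is −1; each acetylacetonate is −1. With an overall charge of 0 the osmium centre must be in the +4 oxidation state.
Os sits in group 8, so the d-electron count is 8 − 4 = 4.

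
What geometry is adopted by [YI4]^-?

tetrahedral

Summing ligand charges against the −1 overall charge gives an oxidation state of +3 for yttrium.
Yttrium is a group-3 element; Y(III) is therefore d⁰.
Coordination number: 4.
A d⁰ ion has no crystal-field stabilisation preference between square planar and tetrahedral, so four ligands adopt the sterically favoured tetrahedral geometry.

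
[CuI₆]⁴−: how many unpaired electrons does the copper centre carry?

1

Summing ligand charges against the −4 overall charge gives an oxidation state of +2 for copper.
Group 11 minus oxidation state 2 gives a d⁹ configuration.
In an octahedral field the d⁹ configuration is t₂g⁶e_g³ (only one arrangement possible), giving 1 unpaired electron.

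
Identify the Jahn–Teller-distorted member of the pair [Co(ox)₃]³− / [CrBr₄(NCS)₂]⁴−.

[Co(ox)₃]³−: Summing ligand charges against the −3 overall charge gives an oxidation state of +3 for cobalt. Group 9 minus oxidation state 3 gives a d⁶ configuration. Co(III) has an exceptionally large octahedral splitting and is low-spin with essentially every ligand except fluoride. The d⁶ configuration leaves the e_g set evenly filled (or empty) — no strong Jahn–Teller driving force.
[CrBr₄(NCS)₂]⁴−: Summing ligand charges against the −4 overall charge gives an oxidation state of +2 for chromium. Cr sits in group 6, so the d-electron count is 6 − 2 = 4. Bromide and isothiocyanate are weak-field ligands for a first-row metal, so the complex is high-spin. The t₂g³e_g¹ (high-spin) configuration has an unevenly filled e_g set; the Jahn–Teller theorem predicts a tetragonal distortion (typically axial elongation) to lift the degeneracy.

[CrBr₄(NCS)₂]⁴−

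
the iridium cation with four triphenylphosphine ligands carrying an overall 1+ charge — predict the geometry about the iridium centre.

Triphenylphosphine is neutral; balancing the +1 overall charge requires Ir(I).
Ir sits in group 9, so the d-electron count is 9 − 1 = 8.
Coordination number: 4.
A 5d d⁸ ion has a large crystal-field splitting; square planar leaves the high-energy d_{x²−y²} orbital empty and maximises CFSE.

square planar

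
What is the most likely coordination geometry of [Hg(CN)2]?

Ligand charges: each cyanide is −1. With an overall charge of 0 the mercury centre must be in the +2 oxidation state.
Hg sits in group 12, so the d-electron count is 12 − 2 = 10.
Coordination number: 2.
A d¹⁰ ion with only two ligands adopts a linear arrangement (sp hybridisation; no CFSE preference).

linear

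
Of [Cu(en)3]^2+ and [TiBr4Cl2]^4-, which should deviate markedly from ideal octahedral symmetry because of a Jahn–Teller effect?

[Cu(en)3]^2+

[Cu(en)3]^2+: Ethylenediamine is neutral; balancing the +2 overall charge requires Cu(II). Cu sits in group 11, so the d-electron count is 11 − 2 = 9. The t₂g⁶e_g³ configuration has an unevenly filled e_g set; the Jahn–Teller theorem predicts a tetragonal distortion (typically axial elongation) to lift the degeneracy.
[TiBr4Cl2]^4-: Ligand charges: each bromide is −1; each chloride is −1. With an overall charge of −4 the titanium centre must be in the +2 oxidation state. Group 4 minus oxidation state 2 gives a d² configuration. The d² configuration leaves the e_g set evenly filled (or empty) — no strong Jahn–Teller driving force.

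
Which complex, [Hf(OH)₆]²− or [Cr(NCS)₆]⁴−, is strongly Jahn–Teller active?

[Cr(NCS)₆]⁴−

[Hf(OH)₆]²−: Summing ligand charges against the −2 overall charge gives an oxidation state of +4 for hafnium. Hf sits in group 4, so the d-electron count is 4 − 4 = 0. The d⁰ configuration leaves the e_g set evenly filled (or empty) — no strong Jahn–Teller driving force.
[Cr(NCS)₆]⁴−: Ligand charges: each isothiocyanate is −1. With an overall charge of −4 the chromium centre must be in the +2 oxidation state. Group 6 minus oxidation state 2 gives a d⁴ configuration. Isothiocyanate is a weak-field ligand for a first-row metal, so the complex is high-spin. The t₂g³e_g¹ (high-spin) configuration has an unevenly filled e_g set; the Jahn–Teller theorem predicts a tetragonal distortion (typically axial elongation) to lift the degeneracy.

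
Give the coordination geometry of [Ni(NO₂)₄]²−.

Each nitro (N-bound nitrite) is −1; balancing the −2 overall charge requires Ni(II).
Group 10 minus oxidation state 2 gives a d⁸ configuration.
Coordination number: 4.
Nitro (N-bound nitrite) is a strong-field ligand (high in the spectrochemical series).
A 3d d⁸ ion with strong-field ligands gains enough CFSE to favour square planar over tetrahedral.

square planar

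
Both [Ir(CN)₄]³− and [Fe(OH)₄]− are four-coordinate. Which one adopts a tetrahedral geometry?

[Fe(OH)₄]−

For [Ir(CN)₄]³−: Ligand charges: each cyanide is −1. With an overall charge of −3 the iridium centre must be in the +1 oxidation state. Ir sits in group 9, so the d-electron count is 9 − 1 = 8. A 5d d⁸ ion has a large crystal-field splitting; square planar leaves the high-energy d_{x²−y²} orbital empty and maximises CFSE. → square planar.
For [Fe(OH)₄]−: Each hydroxide is −1; balancing the −1 overall charge requires Fe(III). Group 8 minus oxidation state 3 gives a d⁵ configuration. A high-spin d⁵ ion has zero CFSE in either geometry, so four ligands adopt the sterically favoured tetrahedral geometry. → tetrahedral.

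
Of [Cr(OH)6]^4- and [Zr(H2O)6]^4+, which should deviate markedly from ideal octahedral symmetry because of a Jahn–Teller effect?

[Cr(OH)6]^4-

[Cr(OH)6]^4-: Ligand charges: each hydroxide is −1. With an overall charge of −4 the chromium centre must be in the +2 oxidation state. Chromium is a group-6 element; Cr(II) is therefore d⁴. Hydroxide is a weak-field ligand for a first-row metal, so the complex is high-spin. The t₂g³e_g¹ (high-spin) configuration has an unevenly filled e_g set; the Jahn–Teller theorem predicts a tetragonal distortion (typically axial elongation) to lift the degeneracy.
[Zr(H2O)6]^4+: Water is neutral; balancing the +4 overall charge requires Zr(IV). Zirconium is a group-4 element; Zr(IV) is therefore d⁰. The d⁰ configuration leaves the e_g set evenly filled (or empty) — no strong Jahn–Teller driving force.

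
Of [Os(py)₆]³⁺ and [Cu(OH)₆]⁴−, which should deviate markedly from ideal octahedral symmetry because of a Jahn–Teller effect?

[Os(py)₆]³⁺: Ligand charges: pyridine is neutral. With an overall charge of +3 the osmium centre must be in the +3 oxidation state. Os sits in group 8, so the d-electron count is 8 − 3 = 5. A 5d ion has a large Δₒ and is invariably low-spin. The d⁵ configuration leaves the e_g set evenly filled (or empty) — no strong Jahn–Teller driving force.
[Cu(OH)₆]⁴−: Ligand charges: each hydroxide is −1. With an overall charge of −4 the copper centre must be in the +2 oxidation state. Group 11 minus oxidation state 2 gives a d⁹ configuration. The t₂g⁶e_g³ configuration has an unevenly filled e_g set; the Jahn–Teller theorem predicts a tetragonal distortion (typically axial elongation) to lift the degeneracy.

[Cu(OH)₆]⁴−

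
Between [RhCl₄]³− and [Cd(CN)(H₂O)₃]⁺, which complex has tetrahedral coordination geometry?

[Cd(CN)(H₂O)₃]⁺

For [RhCl₄]³−: Each chloride is −1; balancing the −3 overall charge requires Rh(I). Rhodium is a group-9 element; Rh(I) is therefore d⁸. A 4d d⁸ ion has a large crystal-field splitting; square planar leaves the high-energy d_{x²−y²} orbital empty and maximises CFSE. → square planar.
For [Cd(CN)(H₂O)₃]⁺: Ligand charges: each cyanide is −1; water is neutral. With an overall charge of +1 the cadmium centre must be in the +2 oxidation state. Cadmium is a group-12 element; Cd(II) is therefore d¹⁰. A d¹⁰ ion has no crystal-field stabilisation preference between square planar and tetrahedral, so four ligands adopt the sterically favoured tetrahedral geometry. → tetrahedral.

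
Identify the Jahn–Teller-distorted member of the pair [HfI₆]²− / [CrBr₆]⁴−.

[HfI₆]²−: Summing ligand charges against the −2 overall charge gives an oxidation state of +4 for hafnium. Hf sits in group 4, so the d-electron count is 4 − 4 = 0. The d⁰ configuration leaves the e_g set evenly filled (or empty) — no strong Jahn–Teller driving force.
[CrBr₆]⁴−: Ligand charges: each bromide is −1. With an overall charge of −4 the chromium centre must be in the +2 oxidation state. Chromium is a group-6 element; Cr(II) is therefore d⁴. Bromide is a weak-field ligand for a first-row metal, so the complex is high-spin. The t₂g³e_g¹ (high-spin) configuration has an unevenly filled e_g set; the Jahn–Teller theorem predicts a tetragonal distortion (typically axial elongation) to lift the degeneracy.

[CrBr₆]⁴−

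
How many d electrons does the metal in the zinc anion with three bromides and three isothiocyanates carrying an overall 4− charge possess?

d¹⁰

Ligand charges: each bromide is −1; each isothiocyanate is −1. With an overall charge of −4 the zinc centre must be in the +2 oxidation state.
Zn sits in group 12, so the d-electron count is 12 − 2 = 10.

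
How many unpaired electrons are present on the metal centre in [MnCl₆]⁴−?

5 unpaired electrons

Summing ligand charges against the −4 overall charge gives an oxidation state of +2 for manganese.
Group 7 minus oxidation state 2 gives a d⁵ configuration.
The spin state decides the count: Chloride is a weak-field ligand for a first-row metal, so the complex is high-spin.
An octahedral high-spin d⁵ ion is t₂g³e_g², giving 5 unpaired electrons.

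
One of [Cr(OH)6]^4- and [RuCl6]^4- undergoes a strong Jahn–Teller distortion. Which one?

[Cr(OH)6]^4-

[Cr(OH)6]^4-: Ligand charges: each hydroxide is −1. With an overall charge of −4 the chromium centre must be in the +2 oxidation state. Chromium is a group-6 element; Cr(II) is therefore d⁴. Hydroxide is a weak-field ligand for a first-row metal, so the complex is high-spin. The t₂g³e_g¹ (high-spin) configuration has an unevenly filled e_g set; the Jahn–Teller theorem predicts a tetragonal distortion (typically axial elongation) to lift the degeneracy.
[RuCl6]^4-: Ligand charges: each chloride is −1. With an overall charge of −4 the ruthenium centre must be in the +2 oxidation state. Ruthenium is a group-8 element; Ru(II) is therefore d⁶. A 4d ion has a large Δₒ and is invariably low-spin. The d⁶ configuration leaves the e_g set evenly filled (or empty) — no strong Jahn–Teller driving force.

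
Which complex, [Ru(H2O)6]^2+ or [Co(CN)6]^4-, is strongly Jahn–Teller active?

[Co(CN)6]^4-

[Ru(H2O)6]^2+: Water is neutral; balancing the +2 overall charge requires Ru(II). Ru sits in group 8, so the d-electron count is 8 − 2 = 6. A 4d ion has a large Δₒ and is invariably low-spin. The d⁶ configuration leaves the e_g set evenly filled (or empty) — no strong Jahn–Teller driving force.
[Co(CN)6]^4-: Summing ligand charges against the −4 overall charge gives an oxidation state of +2 for cobalt. Cobalt is a group-9 element; Co(II) is therefore d⁷. Cyanide is a strong-field ligand (high in the spectrochemical series) for a first-row metal, so the complex is low-spin. The t₂g⁶e_g¹ (low-spin) configuration has an unevenly filled e_g set; the Jahn–Teller theorem predicts a tetragonal distortion (typically axial elongation) to lift the degeneracy.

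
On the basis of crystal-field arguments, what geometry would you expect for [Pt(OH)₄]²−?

Each hydroxide is −1; balancing the −2 overall charge requires Pt(II).
Platinum is a group-10 element; Pt(II) is therefore d⁸.
Coordination number: 4.
A 5d d⁸ ion has a large crystal-field splitting; square planar leaves the high-energy d_{x²−y²} orbital empty and maximises CFSE.

square planar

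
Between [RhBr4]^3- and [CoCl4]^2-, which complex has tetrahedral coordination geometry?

[CoCl4]^2-

For [RhBr4]^3-: Ligand charges: each bromide is −1. With an overall charge of −3 the rhodium centre must be in the +1 oxidation state. Rhodium is a group-9 element; Rh(I) is therefore d⁸. A 4d d⁸ ion has a large crystal-field splitting; square planar leaves the high-energy d_{x²−y²} orbital empty and maximises CFSE. → square planar.
For [CoCl4]^2-: Each chloride is −1; balancing the −2 overall charge requires Co(II). Cobalt is a group-9 element; Co(II) is therefore d⁷. For a high-spin 3d d⁷ ion with weak-field ligands the small Δₜ gives little square-planar CFSE advantage, so four ligands adopt the sterically favoured tetrahedral geometry. → tetrahedral.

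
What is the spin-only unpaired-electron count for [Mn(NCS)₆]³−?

Ligand charges: each isothiocyanate is −1. With an overall charge of −3 the manganese centre must be in the +3 oxidation state.
Mn sits in group 7, so the d-electron count is 7 − 3 = 4.
The spin state decides the count: Isothiocyanate is a weak-field ligand for a first-row metal, so the complex is high-spin.
An octahedral high-spin d⁴ ion is t₂g³e_g¹, giving 4 unpaired electrons.

4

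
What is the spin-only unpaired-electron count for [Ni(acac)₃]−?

Ligand charges: each acetylacetonate is −1. With an overall charge of −1 the nickel centre must be in the +2 oxidation state.
Ni sits in group 10, so the d-electron count is 10 − 2 = 8.
Counting donor atoms: 3×acetylacetonate (bidentate) → 6 donors. Coordination number = 6.
In an octahedral field the d⁸ configuration is t₂g⁶e_g² (only one arrangement possible), giving 2 unpaired electrons.

2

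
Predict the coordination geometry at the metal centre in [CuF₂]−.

linear

Ligand charges: each fluoride is −1. With an overall charge of −1 the copper centre must be in the +1 oxidation state.
Copper is a group-11 element; Cu(I) is therefore d¹⁰.
Coordination number: 2.
A d¹⁰ ion with only two ligands adopts a linear arrangement (sp hybridisation; no CFSE preference).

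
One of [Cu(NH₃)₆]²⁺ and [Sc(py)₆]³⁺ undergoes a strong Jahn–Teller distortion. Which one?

[Cu(NH₃)₆]²⁺: Summing ligand charges against the +2 overall charge gives an oxidation state of +2 for copper. Group 11 minus oxidation state 2 gives a d⁹ configuration. The t₂g⁶e_g³ configuration has an unevenly filled e_g set; the Jahn–Teller theorem predicts a tetragonal distortion (typically axial elongation) to lift the degeneracy.
[Sc(py)₆]³⁺: Ligand charges: pyridine is neutral. With an overall charge of +3 the scandium centre must be in the +3 oxidation state. Group 3 minus oxidation state 3 gives a d⁰ configuration. The d⁰ configuration leaves the e_g set evenly filled (or empty) — no strong Jahn–Teller driving force.

[Cu(NH₃)₆]²⁺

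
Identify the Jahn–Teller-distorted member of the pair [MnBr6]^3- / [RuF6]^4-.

[MnBr6]^3-: Each bromide is −1; balancing the −3 overall charge requires Mn(III). Mn sits in group 7, so the d-electron count is 7 − 3 = 4. Bromide is a weak-field ligand for a first-row metal, so the complex is high-spin. The t₂g³e_g¹ (high-spin) configuration has an unevenly filled e_g set; the Jahn–Teller theorem predicts a tetragonal distortion (typically axial elongation) to lift the degeneracy.
[RuF6]^4-: Summing ligand charges against the −4 overall charge gives an oxidation state of +2 for ruthenium. Ruthenium is a group-8 element; Ru(II) is therefore d⁶. A 4d ion has a large Δₒ and is invariably low-spin. The d⁶ configuration leaves the e_g set evenly filled (or empty) — no strong Jahn–Teller driving force.

[MnBr6]^3-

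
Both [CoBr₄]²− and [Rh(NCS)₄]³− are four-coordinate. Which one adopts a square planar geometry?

[Rh(NCS)₄]³−

For [CoBr₄]²−: Summing ligand charges against the −2 overall charge gives an oxidation state of +2 for cobalt. Cobalt is a group-9 element; Co(II) is therefore d⁷. For a high-spin 3d d⁷ ion with weak-field ligands the small Δₜ gives little square-planar CFSE advantage, so four ligands adopt the sterically favoured tetrahedral geometry. → tetrahedral.
For [Rh(NCS)₄]³−: Ligand charges: each isothiocyanate is −1. With an overall charge of −3 the rhodium centre must be in the +1 oxidation state. Group 9 minus oxidation state 1 gives a d⁸ configuration. A 4d d⁸ ion has a large crystal-field splitting; square planar leaves the high-energy d_{x²−y²} orbital empty and maximises CFSE. → square planar.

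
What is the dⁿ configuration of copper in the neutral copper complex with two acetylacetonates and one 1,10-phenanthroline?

d⁹

Summing ligand charges against the 0 overall charge gives an oxidation state of +2 for copper.
Group 11 minus oxidation state 2 gives a d⁹ configuration.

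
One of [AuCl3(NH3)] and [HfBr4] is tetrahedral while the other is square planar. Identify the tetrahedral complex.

[HfBr4]

For [AuCl3(NH3)]: Summing ligand charges against the 0 overall charge gives an oxidation state of +3 for gold. Gold is a group-11 element; Au(III) is therefore d⁸. A 5d d⁸ ion has a large crystal-field splitting; square planar leaves the high-energy d_{x²−y²} orbital empty and maximises CFSE. → square planar.
For [HfBr4]: Summing ligand charges against the 0 overall charge gives an oxidation state of +4 for hafnium. Group 4 minus oxidation state 4 gives a d⁰ configuration. A d⁰ ion has no crystal-field stabilisation preference between square planar and tetrahedral, so four ligands adopt the sterically favoured tetrahedral geometry. → tetrahedral.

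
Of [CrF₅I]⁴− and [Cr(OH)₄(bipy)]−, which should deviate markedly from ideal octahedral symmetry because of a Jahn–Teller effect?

[CrF₅I]⁴−

[CrF₅I]⁴−: Ligand charges: each fluoride is −1; each iodide is −1. With an overall charge of −4 the chromium centre must be in the +2 oxidation state. Chromium is a group-6 element; Cr(II) is therefore d⁴. Fluoride and iodide are weak-field ligands for a first-row metal, so the complex is high-spin. The t₂g³e_g¹ (high-spin) configuration has an unevenly filled e_g set; the Jahn–Teller theorem predicts a tetragonal distortion (typically axial elongation) to lift the degeneracy.
[Cr(OH)₄(bipy)]−: Summing ligand charges against the −1 overall charge gives an oxidation state of +3 for chromium. Cr sits in group 6, so the d-electron count is 6 − 3 = 3. The d³ configuration leaves the e_g set evenly filled (or empty) — no strong Jahn–Teller driving force.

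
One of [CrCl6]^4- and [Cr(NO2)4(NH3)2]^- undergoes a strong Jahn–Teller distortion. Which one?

[CrCl6]^4-

[CrCl6]^4-: Summing ligand charges against the −4 overall charge gives an oxidation state of +2 for chromium. Group 6 minus oxidation state 2 gives a d⁴ configuration. Chloride is a weak-field ligand for a first-row metal, so the complex is high-spin. The t₂g³e_g¹ (high-spin) configuration has an unevenly filled e_g set; the Jahn–Teller theorem predicts a tetragonal distortion (typically axial elongation) to lift the degeneracy.
[Cr(NO2)4(NH3)2]^-: Ligand charges: each nitro (N-bound nitrite) is −1; ammonia is neutral. With an overall charge of −1 the chromium centre must be in the +3 oxidation state. Chromium is a group-6 element; Cr(III) is therefore d³. The d³ configuration leaves the e_g set evenly filled (or empty) — no strong Jahn–Teller driving force.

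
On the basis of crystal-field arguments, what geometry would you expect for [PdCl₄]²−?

square planar

Ligand charges: each chloride is −1. With an overall charge of −2 the palladium centre must be in the +2 oxidation state.
Pd sits in group 10, so the d-electron count is 10 − 2 = 8.
Coordination number: 4.
A 4d d⁸ ion has a large crystal-field splitting; square planar leaves the high-energy d_{x²−y²} orbital empty and maximises CFSE.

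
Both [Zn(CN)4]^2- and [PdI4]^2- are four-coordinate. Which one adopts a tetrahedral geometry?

[Zn(CN)4]^2-

For [Zn(CN)4]^2-: Ligand charges: each cyanide is −1. With an overall charge of −2 the zinc centre must be in the +2 oxidation state. Zinc is a group-12 element; Zn(II) is therefore d¹⁰. A d¹⁰ ion has no crystal-field stabilisation preference between square planar and tetrahedral, so four ligands adopt the sterically favoured tetrahedral geometry. → tetrahedral.
For [PdI4]^2-: Summing ligand charges against the −2 overall charge gives an oxidation state of +2 for palladium. Group 10 minus oxidation state 2 gives a d⁸ configuration. A 4d d⁸ ion has a large crystal-field splitting; square planar leaves the high-energy d_{x²−y²} orbital empty and maximises CFSE. → square planar.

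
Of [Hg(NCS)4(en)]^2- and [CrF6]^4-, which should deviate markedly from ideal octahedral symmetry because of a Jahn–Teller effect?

[Hg(NCS)4(en)]^2-: Ligand charges: each isothiocyanate is −1; ethylenediamine is neutral. With an overall charge of −2 the mercury centre must be in the +2 oxidation state. Hg sits in group 12, so the d-electron count is 12 − 2 = 10. The d¹⁰ configuration leaves the e_g set evenly filled (or empty) — no strong Jahn–Teller driving force.
[CrF6]^4-: Ligand charges: each fluoride is −1. With an overall charge of −4 the chromium centre must be in the +2 oxidation state. Group 6 minus oxidation state 2 gives a d⁴ configuration. Fluoride is a weak-field ligand for a first-row metal, so the complex is high-spin. The t₂g³e_g¹ (high-spin) configuration has an unevenly filled e_g set; the Jahn–Teller theorem predicts a tetragonal distortion (typically axial elongation) to lift the degeneracy.

[CrF6]^4-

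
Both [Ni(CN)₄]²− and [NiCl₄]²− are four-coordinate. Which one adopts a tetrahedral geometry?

[NiCl₄]²−

For [Ni(CN)₄]²−: Ligand charges: each cyanide is −1. With an overall charge of −2 the nickel centre must be in the +2 oxidation state. Nickel is a group-10 element; Ni(II) is therefore d⁸. Cyanide is a strong-field ligand (high in the spectrochemical series). A 3d d⁸ ion with strong-field ligands gains enough CFSE to favour square planar over tetrahedral. → square planar.
For [NiCl₄]²−: Summing ligand charges against the −2 overall charge gives an oxidation state of +2 for nickel. Group 10 minus oxidation state 2 gives a d⁸ configuration. Chloride is a weak-field ligand. With weak-field ligands the CFSE gain from square planar is small, so a 3d d⁸ ion takes the sterically preferred tetrahedral geometry. → tetrahedral.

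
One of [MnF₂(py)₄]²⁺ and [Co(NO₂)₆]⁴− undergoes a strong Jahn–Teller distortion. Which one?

[Co(NO₂)₆]⁴−

[MnF₂(py)₄]²⁺: Ligand charges: each fluoride is −1; pyridine is neutral. With an overall charge of +2 the manganese centre must be in the +4 oxidation state. Manganese is a group-7 element; Mn(IV) is therefore d³. The d³ configuration leaves the e_g set evenly filled (or empty) — no strong Jahn–Teller driving force.
[Co(NO₂)₆]⁴−: Summing ligand charges against the −4 overall charge gives an oxidation state of +2 for cobalt. Cobalt is a group-9 element; Co(II) is therefore d⁷. Nitro (N-bound nitrite) is a strong-field ligand (high in the spectrochemical series) for a first-row metal, so the complex is low-spin. The t₂g⁶e_g¹ (low-spin) configuration has an unevenly filled e_g set; the Jahn–Teller theorem predicts a tetragonal distortion (typically axial elongation) to lift the degeneracy.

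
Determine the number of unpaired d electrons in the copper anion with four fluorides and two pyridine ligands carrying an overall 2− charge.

1

Ligand charges: each fluoride is −1; pyridine is neutral. With an overall charge of −2 the copper centre must be in the +2 oxidation state.
Copper is a group-11 element; Cu(II) is therefore d⁹.
In an octahedral field the d⁹ configuration is t₂g⁶e_g³ (only one arrangement possible), giving 1 unpaired electron.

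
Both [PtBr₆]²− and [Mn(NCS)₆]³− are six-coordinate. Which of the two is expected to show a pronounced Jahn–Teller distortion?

[PtBr₆]²−: Summing ligand charges against the −2 overall charge gives an oxidation state of +4 for platinum. Platinum is a group-10 element; Pt(IV) is therefore d⁶. A 5d ion has a large Δₒ and is invariably low-spin. The d⁶ configuration leaves the e_g set evenly filled (or empty) — no strong Jahn–Teller driving force.
[Mn(NCS)₆]³−: Ligand charges: each isothiocyanate is −1. With an overall charge of −3 the manganese centre must be in the +3 oxidation state. Mn sits in group 7, so the d-electron count is 7 − 3 = 4. Isothiocyanate is a weak-field ligand for a first-row metal, so the complex is high-spin. The t₂g³e_g¹ (high-spin) configuration has an unevenly filled e_g set; the Jahn–Teller theorem predicts a tetragonal distortion (typically axial elongation) to lift the degeneracy.

[Mn(NCS)₆]³−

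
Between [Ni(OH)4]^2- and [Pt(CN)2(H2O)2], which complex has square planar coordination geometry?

For [Ni(OH)4]^2-: Ligand charges: each hydroxide is −1. With an overall charge of −2 the nickel centre must be in the +2 oxidation state. Nickel is a group-10 element; Ni(II) is therefore d⁸. Hydroxide is a weak-field ligand. With weak-field ligands the CFSE gain from square planar is small, so a 3d d⁸ ion takes the sterically preferred tetrahedral geometry. → tetrahedral.
For [Pt(CN)2(H2O)2]: Ligand charges: each cyanide is −1; water is neutral. With an overall charge of 0 the platinum centre must be in the +2 oxidation state. Platinum is a group-10 element; Pt(II) is therefore d⁸. A 5d d⁸ ion has a large crystal-field splitting; square planar leaves the high-energy d_{x²−y²} orbital empty and maximises CFSE. → square planar.

[Pt(CN)2(H2O)2]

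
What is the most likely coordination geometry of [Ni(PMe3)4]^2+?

square planar

Ligand charges: trimethylphosphine is neutral. With an overall charge of +2 the nickel centre must be in the +2 oxidation state.
Nickel is a group-10 element; Ni(II) is therefore d⁸.
Coordination number: 4.
Trimethylphosphine is a strong-field ligand (high in the spectrochemical series).
A 3d d⁸ ion with strong-field ligands gains enough CFSE to favour square planar over tetrahedral.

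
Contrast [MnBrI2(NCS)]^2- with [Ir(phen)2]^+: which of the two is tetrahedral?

For [MnBrI2(NCS)]^2-: Ligand charges: each bromide is −1; each iodide is −1; each isothiocyanate is −1. With an overall charge of −2 the manganese centre must be in the +2 oxidation state. Manganese is a group-7 element; Mn(II) is therefore d⁵. A high-spin d⁵ ion has zero CFSE in either geometry, so four ligands adopt the sterically favoured tetrahedral geometry. → tetrahedral.
For [Ir(phen)2]^+: Ligand charges: 1,10-phenanthroline is neutral. With an overall charge of +1 the iridium centre must be in the +1 oxidation state. Group 9 minus oxidation state 1 gives a d⁸ configuration. A 5d d⁸ ion has a large crystal-field splitting; square planar leaves the high-energy d_{x²−y²} orbital empty and maximises CFSE. → square planar.

[MnBrI2(NCS)]^2-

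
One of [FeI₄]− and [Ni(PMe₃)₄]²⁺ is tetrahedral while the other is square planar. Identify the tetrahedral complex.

For [FeI₄]−: Ligand charges: each iodide is −1. With an overall charge of −1 the iron centre must be in the +3 oxidation state. Iron is a group-8 element; Fe(III) is therefore d⁵. A high-spin d⁵ ion has zero CFSE in either geometry, so four ligands adopt the sterically favoured tetrahedral geometry. → tetrahedral.
For [Ni(PMe₃)₄]²⁺: Ligand charges: trimethylphosphine is neutral. With an overall charge of +2 the nickel centre must be in the +2 oxidation state. Ni sits in group 10, so the d-electron count is 10 − 2 = 8. Trimethylphosphine is a strong-field ligand (high in the spectrochemical series). A 3d d⁸ ion with strong-field ligands gains enough CFSE to favour square planar over tetrahedral. → square planar.

[FeI₄]−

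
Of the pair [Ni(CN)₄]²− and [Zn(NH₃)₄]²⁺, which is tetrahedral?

[Zn(NH₃)₄]²⁺

For [Ni(CN)₄]²−: Each cyanide is −1; balancing the −2 overall charge requires Ni(II). Nickel is a group-10 element; Ni(II) is therefore d⁸. Cyanide is a strong-field ligand (high in the spectrochemical series). A 3d d⁸ ion with strong-field ligands gains enough CFSE to favour square planar over tetrahedral. → square planar.
For [Zn(NH₃)₄]²⁺: Ligand charges: ammonia is neutral. With an overall charge of +2 the zinc centre must be in the +2 oxidation state. Zn sits in group 12, so the d-electron count is 12 − 2 = 10. A d¹⁰ ion has no crystal-field stabilisation preference between square planar and tetrahedral, so four ligands adopt the sterically favoured tetrahedral geometry. → tetrahedral.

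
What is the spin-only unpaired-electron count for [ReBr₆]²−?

Each bromide is −1; balancing the −2 overall charge requires Re(IV).
Rhenium is a group-7 element; Re(IV) is therefore d³.
In an octahedral field the d³ configuration is t₂g³e_g⁰ (only one arrangement possible), giving 3 unpaired electrons.

3 unpaired electrons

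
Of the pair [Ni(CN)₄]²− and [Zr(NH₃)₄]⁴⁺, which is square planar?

[Ni(CN)₄]²−

For [Ni(CN)₄]²−: Summing ligand charges against the −2 overall charge gives an oxidation state of +2 for nickel. Nickel is a group-10 element; Ni(II) is therefore d⁸. Cyanide is a strong-field ligand (high in the spectrochemical series). A 3d d⁸ ion with strong-field ligands gains enough CFSE to favour square planar over tetrahedral. → square planar.
For [Zr(NH₃)₄]⁴⁺: Summing ligand charges against the +4 overall charge gives an oxidation state of +4 for zirconium. Zirconium is a group-4 element; Zr(IV) is therefore d⁰. A d⁰ ion has no crystal-field stabilisation preference between square planar and tetrahedral, so four ligands adopt the sterically favoured tetrahedral geometry. → tetrahedral.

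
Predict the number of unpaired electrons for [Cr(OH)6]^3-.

Each hydroxide is −1; balancing the −3 overall charge requires Cr(III).
Cr sits in group 6, so the d-electron count is 6 − 3 = 3.
In an octahedral field the d³ configuration is t₂g³e_g⁰ (only one arrangement possible), giving 3 unpaired electrons.

3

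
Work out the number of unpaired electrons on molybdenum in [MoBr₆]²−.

2 unpaired electrons

Summing ligand charges against the −2 overall charge gives an oxidation state of +4 for molybdenum.
Mo sits in group 6, so the d-electron count is 6 − 4 = 2.
In an octahedral field the d² configuration is t₂g²e_g⁰ (only one arrangement possible), giving 2 unpaired electrons.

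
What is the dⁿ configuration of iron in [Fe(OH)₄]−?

d5

Each hydroxide is −1; balancing the −1 overall charge requires Fe(III).
Iron is a group-8 element; Fe(III) is therefore d⁵.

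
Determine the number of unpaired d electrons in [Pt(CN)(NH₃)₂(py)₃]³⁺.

Summing ligand charges against the +3 overall charge gives an oxidation state of +4 for platinum.
Pt sits in group 10, so the d-electron count is 10 − 4 = 6.
The spin state decides the count: a 5d ion has a large Δₒ and is invariably low-spin.
An octahedral low-spin d⁶ ion is t₂g⁶e_g⁰, giving 0 unpaired electrons.

0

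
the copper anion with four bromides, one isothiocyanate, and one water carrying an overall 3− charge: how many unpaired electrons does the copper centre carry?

Summing ligand charges against the −3 overall charge gives an oxidation state of +2 for copper.
Copper is a group-11 element; Cu(II) is therefore d⁹.
In an octahedral field the d⁹ configuration is t₂g⁶e_g³ (only one arrangement possible), giving 1 unpaired electron.

1 unpaired electron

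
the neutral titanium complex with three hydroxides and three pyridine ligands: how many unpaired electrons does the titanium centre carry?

1

Each hydroxide is −1; pyridine is neutral; balancing the 0 overall charge requires Ti(III).
Ti sits in group 4, so the d-electron count is 4 − 3 = 1.
In an octahedral field the d¹ configuration is t₂g¹e_g⁰ (only one arrangement possible), giving 1 unpaired electron.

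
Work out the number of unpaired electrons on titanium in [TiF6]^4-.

2

Each fluoride is −1; balancing the −4 overall charge requires Ti(II).
Group 4 minus oxidation state 2 gives a d² configuration.
In an octahedral field the d² configuration is t₂g²e_g⁰ (only one arrangement possible), giving 2 unpaired electrons.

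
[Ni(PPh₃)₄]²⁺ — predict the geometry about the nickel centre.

Triphenylphosphine is neutral; balancing the +2 overall charge requires Ni(II).
Group 10 minus oxidation state 2 gives a d⁸ configuration.
Coordination number: 4.
Triphenylphosphine is a strong-field ligand (high in the spectrochemical series).
A 3d d⁸ ion with strong-field ligands gains enough CFSE to favour square planar over tetrahedral.

square planar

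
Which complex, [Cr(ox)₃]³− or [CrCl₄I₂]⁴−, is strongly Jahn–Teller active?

[CrCl₄I₂]⁴−

[Cr(ox)₃]³−: Ligand charges: each oxalate is −2. With an overall charge of −3 the chromium centre must be in the +3 oxidation state. Cr sits in group 6, so the d-electron count is 6 − 3 = 3. The d³ configuration leaves the e_g set evenly filled (or empty) — no strong Jahn–Teller driving force.
[CrCl₄I₂]⁴−: Summing ligand charges against the −4 overall charge gives an oxidation state of +2 for chromium. Group 6 minus oxidation state 2 gives a d⁴ configuration. Chloride and iodide are weak-field ligands for a first-row metal, so the complex is high-spin. The t₂g³e_g¹ (high-spin) configuration has an unevenly filled e_g set; the Jahn–Teller theorem predicts a tetragonal distortion (typically axial elongation) to lift the degeneracy.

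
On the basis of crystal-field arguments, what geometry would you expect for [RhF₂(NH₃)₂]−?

square planar

Ligand charges: each fluoride is −1; ammonia is neutral. With an overall charge of −1 the rhodium centre must be in the +1 oxidation state.
Rhodium is a group-9 element; Rh(I) is therefore d⁸.
With 4 monodentate ligands the coordination number is 4.
A 4d d⁸ ion has a large crystal-field splitting; square planar leaves the high-energy d_{x²−y²} orbital empty and maximises CFSE.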